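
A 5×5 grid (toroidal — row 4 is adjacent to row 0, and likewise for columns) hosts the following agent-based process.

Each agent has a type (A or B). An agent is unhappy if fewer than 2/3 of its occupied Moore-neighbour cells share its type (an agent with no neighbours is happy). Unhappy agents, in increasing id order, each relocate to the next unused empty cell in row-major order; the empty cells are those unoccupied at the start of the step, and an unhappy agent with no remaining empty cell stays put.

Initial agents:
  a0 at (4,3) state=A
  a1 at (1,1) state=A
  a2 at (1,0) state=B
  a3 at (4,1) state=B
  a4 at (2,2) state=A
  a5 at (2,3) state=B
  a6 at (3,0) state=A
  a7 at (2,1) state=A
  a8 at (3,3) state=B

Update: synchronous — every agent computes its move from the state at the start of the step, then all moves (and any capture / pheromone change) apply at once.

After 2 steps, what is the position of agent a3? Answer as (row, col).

(2, 2)

t=1: a0@(0,0):A a1@(1,1):A a2@(0,1):B a3@(0,2):B a4@(0,3):A a5@(0,4):B a6@(1,2):A a7@(2,1):A a8@(1,3):B
t=2: a0@(1,0):A a1@(1,4):A a2@(2,0):B a3@(2,2):B a4@(2,3):A a5@(2,4):B a6@(3,0):A a7@(2,1):A a8@(3,1):B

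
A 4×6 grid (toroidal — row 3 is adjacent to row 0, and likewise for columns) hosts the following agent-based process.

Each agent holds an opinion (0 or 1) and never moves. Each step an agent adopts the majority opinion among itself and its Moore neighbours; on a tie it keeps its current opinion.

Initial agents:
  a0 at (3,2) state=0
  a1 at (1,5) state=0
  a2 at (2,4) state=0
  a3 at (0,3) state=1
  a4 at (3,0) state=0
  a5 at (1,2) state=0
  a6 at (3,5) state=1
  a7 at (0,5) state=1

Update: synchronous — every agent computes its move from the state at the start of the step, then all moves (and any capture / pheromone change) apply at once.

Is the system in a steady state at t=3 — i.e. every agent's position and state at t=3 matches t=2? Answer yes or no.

yes

t=1: a0@(3,2):0 a1@(1,5):0 a2@(2,4):0 a3@(0,3):0 a4@(3,0):1 a5@(1,2):0 a6@(3,5):1 a7@(0,5):1
t=2: (unchanged — steady state)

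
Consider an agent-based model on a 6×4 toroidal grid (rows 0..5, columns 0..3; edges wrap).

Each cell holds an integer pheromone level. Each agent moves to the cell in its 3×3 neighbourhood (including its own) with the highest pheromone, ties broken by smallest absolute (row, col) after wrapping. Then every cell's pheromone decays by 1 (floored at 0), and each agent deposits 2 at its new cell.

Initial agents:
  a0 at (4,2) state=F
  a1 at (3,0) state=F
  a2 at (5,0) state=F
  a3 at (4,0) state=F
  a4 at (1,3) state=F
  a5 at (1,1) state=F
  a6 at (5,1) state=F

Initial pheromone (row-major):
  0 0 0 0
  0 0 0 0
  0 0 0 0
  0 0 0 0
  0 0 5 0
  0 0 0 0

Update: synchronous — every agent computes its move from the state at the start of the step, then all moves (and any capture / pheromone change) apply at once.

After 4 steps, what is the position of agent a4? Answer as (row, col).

(0, 0)

t=1: a0@(4,2) a1@(2,0) a2@(0,0) a3@(3,0) a4@(0,0) a5@(0,0) a6@(4,2) | pheromone: 6 0 0 0 / 0 0 0 0 / 2 0 0 0 / 2 0 0 0 / 0 0 8 0 / 0 0 0 0
t=2: a0@(4,2) a1@(2,0) a2@(0,0) a3@(2,0) a4@(0,0) a5@(0,0) a6@(4,2) | pheromone: 11 0 0 0 / 0 0 0 0 / 5 0 0 0 / 1 0 0 0 / 0 0 11 0 / 0 0 0 0
t=3: a0@(4,2) a1@(2,0) a2@(0,0) a3@(2,0) a4@(0,0) a5@(0,0) a6@(4,2) | pheromone: 16 0 0 0 / 0 0 0 0 / 8 0 0 0 / 0 0 0 0 / 0 0 14 0 / 0 0 0 0
t=4: a0@(4,2) a1@(2,0) a2@(0,0) a3@(2,0) a4@(0,0) a5@(0,0) a6@(4,2) | pheromone: 21 0 0 0 / 0 0 0 0 / 11 0 0 0 / 0 0 0 0 / 0 0 17 0 / 0 0 0 0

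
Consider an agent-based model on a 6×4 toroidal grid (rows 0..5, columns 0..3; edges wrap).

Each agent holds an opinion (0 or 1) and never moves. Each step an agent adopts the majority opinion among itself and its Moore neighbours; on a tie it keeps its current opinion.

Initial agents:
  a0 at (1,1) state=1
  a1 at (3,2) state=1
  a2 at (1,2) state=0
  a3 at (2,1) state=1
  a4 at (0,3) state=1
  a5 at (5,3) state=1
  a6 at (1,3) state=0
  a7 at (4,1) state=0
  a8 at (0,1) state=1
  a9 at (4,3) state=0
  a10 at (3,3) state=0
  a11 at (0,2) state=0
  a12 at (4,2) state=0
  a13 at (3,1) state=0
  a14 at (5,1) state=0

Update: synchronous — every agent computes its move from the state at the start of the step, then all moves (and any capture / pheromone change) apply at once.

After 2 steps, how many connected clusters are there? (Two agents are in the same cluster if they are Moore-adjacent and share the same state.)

2

t=1: a0@(1,1):1 a1@(3,2):0 a2@(1,2):1 a3@(2,1):1 a4@(0,3):0 a5@(5,3):0 a6@(1,3):0 a7@(4,1):0 a8@(0,1):0 a9@(4,3):0 a10@(3,3):0 a11@(0,2):0 a12@(4,2):0 a13@(3,1):0 a14@(5,1):0
t=2: a0@(1,1):1 a1@(3,2):0 a2@(1,2):0 a3@(2,1):1 a4@(0,3):0 a5@(5,3):0 a6@(1,3):0 a7@(4,1):0 a8@(0,1):0 a9@(4,3):0 a10@(3,3):0 a11@(0,2):0 a12@(4,2):0 a13@(3,1):0 a14@(5,1):0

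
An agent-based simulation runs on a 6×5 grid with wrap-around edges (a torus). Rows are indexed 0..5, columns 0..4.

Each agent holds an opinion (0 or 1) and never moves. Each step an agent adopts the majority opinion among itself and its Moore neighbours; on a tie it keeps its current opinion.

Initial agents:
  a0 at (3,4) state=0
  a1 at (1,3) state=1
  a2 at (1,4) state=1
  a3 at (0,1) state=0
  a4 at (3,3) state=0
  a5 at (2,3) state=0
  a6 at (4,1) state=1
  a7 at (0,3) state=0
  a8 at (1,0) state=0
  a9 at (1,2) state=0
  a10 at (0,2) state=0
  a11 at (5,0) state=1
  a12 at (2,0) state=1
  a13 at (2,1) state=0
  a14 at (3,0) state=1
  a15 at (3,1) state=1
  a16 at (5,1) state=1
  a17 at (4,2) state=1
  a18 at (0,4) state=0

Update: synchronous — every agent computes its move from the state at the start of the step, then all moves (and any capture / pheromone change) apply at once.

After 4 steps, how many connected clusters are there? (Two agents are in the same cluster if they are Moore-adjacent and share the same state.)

2

t=1: a0@(3,4):0 a1@(1,3):0 a2@(1,4):0 a3@(0,1):0 a4@(3,3):0 a5@(2,3):0 a6@(4,1):1 a7@(0,3):0 a8@(1,0):0 a9@(1,2):0 a10@(0,2):0 a11@(5,0):1 a12@(2,0):1 a13@(2,1):0 a14@(3,0):1 a15@(3,1):1 a16@(5,1):1 a17@(4,2):1 a18@(0,4):0
t=2: a0@(3,4):0 a1@(1,3):0 a2@(1,4):0 a3@(0,1):0 a4@(3,3):0 a5@(2,3):0 a6@(4,1):1 a7@(0,3):0 a8@(1,0):0 a9@(1,2):0 a10@(0,2):0 a11@(5,0):1 a12@(2,0):0 a13@(2,1):0 a14@(3,0):1 a15@(3,1):1 a16@(5,1):1 a17@(4,2):1 a18@(0,4):0
t=3: (unchanged — steady state)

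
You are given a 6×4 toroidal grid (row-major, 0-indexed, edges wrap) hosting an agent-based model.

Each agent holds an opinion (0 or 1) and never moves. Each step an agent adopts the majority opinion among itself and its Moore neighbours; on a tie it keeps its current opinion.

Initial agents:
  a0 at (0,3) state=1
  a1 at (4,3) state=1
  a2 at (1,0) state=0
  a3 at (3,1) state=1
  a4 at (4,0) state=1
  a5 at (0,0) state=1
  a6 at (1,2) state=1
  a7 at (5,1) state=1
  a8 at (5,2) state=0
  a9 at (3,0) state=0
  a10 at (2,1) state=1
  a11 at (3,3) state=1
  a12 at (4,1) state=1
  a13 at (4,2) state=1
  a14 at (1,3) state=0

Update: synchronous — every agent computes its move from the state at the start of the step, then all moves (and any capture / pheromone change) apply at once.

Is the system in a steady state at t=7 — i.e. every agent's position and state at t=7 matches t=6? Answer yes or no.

yes

t=1: a0@(0,3):1 a1@(4,3):1 a2@(1,0):1 a3@(3,1):1 a4@(4,0):1 a5@(0,0):1 a6@(1,2):1 a7@(5,1):1 a8@(5,2):1 a9@(3,0):1 a10@(2,1):1 a11@(3,3):1 a12@(4,1):1 a13@(4,2):1 a14@(1,3):1
t=2: (unchanged — steady state)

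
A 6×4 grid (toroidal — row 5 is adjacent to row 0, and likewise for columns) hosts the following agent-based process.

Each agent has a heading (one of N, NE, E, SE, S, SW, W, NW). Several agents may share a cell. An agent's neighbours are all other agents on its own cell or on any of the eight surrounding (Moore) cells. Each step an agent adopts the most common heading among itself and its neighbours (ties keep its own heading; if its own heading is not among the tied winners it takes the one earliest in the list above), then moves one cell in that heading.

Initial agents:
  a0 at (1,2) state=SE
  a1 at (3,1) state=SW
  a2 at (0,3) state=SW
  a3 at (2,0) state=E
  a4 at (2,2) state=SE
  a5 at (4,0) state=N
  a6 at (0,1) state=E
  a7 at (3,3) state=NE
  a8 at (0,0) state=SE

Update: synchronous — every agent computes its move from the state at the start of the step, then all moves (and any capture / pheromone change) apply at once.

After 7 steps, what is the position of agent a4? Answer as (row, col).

t=1: a0@(2,3):SE a1@(4,0):SW a2@(1,0):SE a3@(2,1):E a4@(3,3):SE a5@(3,0):N a6@(1,2):SE a7@(2,0):NE a8@(1,1):SE
t=2: a0@(3,0):SE a1@(5,3):SW a2@(2,1):SE a3@(3,2):SE a4@(4,0):SE a5@(4,1):SE a6@(2,3):SE a7@(3,1):SE a8@(2,2):SE
t=3: a0@(4,1):SE a1@(0,2):SW a2@(3,2):SE a3@(4,3):SE a4@(5,1):SE a5@(5,2):SE a6@(3,0):SE a7@(4,2):SE a8@(3,3):SE
t=4: a0@(5,2):SE a1@(1,3):SE a2@(4,3):SE a3@(5,0):SE a4@(0,2):SE a5@(0,3):SE a6@(4,1):SE a7@(5,3):SE a8@(4,0):SE
t=5: a0@(0,3):SE a1@(2,0):SE a2@(5,0):SE a3@(0,1):SE a4@(1,3):SE a5@(1,0):SE a6@(5,2):SE a7@(0,0):SE a8@(5,1):SE
t=6: a0@(1,0):SE a1@(3,1):SE a2@(0,1):SE a3@(1,2):SE a4@(2,0):SE a5@(2,1):SE a6@(0,3):SE a7@(1,1):SE a8@(0,2):SE
t=7: a0@(2,1):SE a1@(4,2):SE a2@(1,2):SE a3@(2,3):SE a4@(3,1):SE a5@(3,2):SE a6@(1,0):SE a7@(2,2):SE a8@(1,3):SE

(3, 1)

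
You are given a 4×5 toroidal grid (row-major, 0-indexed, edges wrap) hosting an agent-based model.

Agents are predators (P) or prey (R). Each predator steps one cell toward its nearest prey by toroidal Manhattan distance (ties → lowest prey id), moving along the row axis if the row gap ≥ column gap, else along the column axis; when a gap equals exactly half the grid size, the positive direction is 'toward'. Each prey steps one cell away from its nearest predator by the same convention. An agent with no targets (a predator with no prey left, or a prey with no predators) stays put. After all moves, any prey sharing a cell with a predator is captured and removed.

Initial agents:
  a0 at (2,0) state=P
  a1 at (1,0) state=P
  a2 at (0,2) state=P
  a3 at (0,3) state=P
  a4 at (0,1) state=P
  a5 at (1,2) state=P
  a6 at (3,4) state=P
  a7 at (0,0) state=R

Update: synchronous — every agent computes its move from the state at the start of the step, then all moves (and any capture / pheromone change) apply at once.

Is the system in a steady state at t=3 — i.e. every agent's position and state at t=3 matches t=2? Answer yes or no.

t=1: a0@(3,0):P a1@(0,0):P a2@(0,1):P a3@(0,4):P a4@(0,0):P a5@(1,1):P a6@(0,4):P
t=2: (unchanged — steady state)

yes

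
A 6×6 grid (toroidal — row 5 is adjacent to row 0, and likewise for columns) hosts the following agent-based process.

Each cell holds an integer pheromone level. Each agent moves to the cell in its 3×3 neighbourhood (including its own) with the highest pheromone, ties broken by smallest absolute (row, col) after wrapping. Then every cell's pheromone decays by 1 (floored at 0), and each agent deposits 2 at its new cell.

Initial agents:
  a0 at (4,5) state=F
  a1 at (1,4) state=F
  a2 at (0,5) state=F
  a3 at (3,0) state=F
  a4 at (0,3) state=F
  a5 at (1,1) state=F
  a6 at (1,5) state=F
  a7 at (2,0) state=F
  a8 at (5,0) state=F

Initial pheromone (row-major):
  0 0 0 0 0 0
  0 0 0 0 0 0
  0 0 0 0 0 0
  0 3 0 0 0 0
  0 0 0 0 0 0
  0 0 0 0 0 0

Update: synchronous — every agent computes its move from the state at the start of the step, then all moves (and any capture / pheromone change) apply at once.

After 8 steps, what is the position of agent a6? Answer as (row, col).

t=1: a0@(3,0) a1@(0,3) a2@(0,0) a3@(3,1) a4@(0,2) a5@(0,0) a6@(0,0) a7@(3,1) a8@(0,0) | pheromone: 8 0 2 2 0 0 / 0 0 0 0 0 0 / 0 0 0 0 0 0 / 2 6 0 0 0 0 / 0 0 0 0 0 0 / 0 0 0 0 0 0
t=2: a0@(3,1) a1@(0,2) a2@(0,0) a3@(3,1) a4@(0,2) a5@(0,0) a6@(0,0) a7@(3,1) a8@(0,0) | pheromone: 15 0 5 1 0 0 / 0 0 0 0 0 0 / 0 0 0 0 0 0 / 1 11 0 0 0 0 / 0 0 0 0 0 0 / 0 0 0 0 0 0
t=3: a0@(3,1) a1@(0,2) a2@(0,0) a3@(3,1) a4@(0,2) a5@(0,0) a6@(0,0) a7@(3,1) a8@(0,0) | pheromone: 22 0 8 0 0 0 / 0 0 0 0 0 0 / 0 0 0 0 0 0 / 0 16 0 0 0 0 / 0 0 0 0 0 0 / 0 0 0 0 0 0
t=4: a0@(3,1) a1@(0,2) a2@(0,0) a3@(3,1) a4@(0,2) a5@(0,0) a6@(0,0) a7@(3,1) a8@(0,0) | pheromone: 29 0 11 0 0 0 / 0 0 0 0 0 0 / 0 0 0 0 0 0 / 0 21 0 0 0 0 / 0 0 0 0 0 0 / 0 0 0 0 0 0
t=5: a0@(3,1) a1@(0,2) a2@(0,0) a3@(3,1) a4@(0,2) a5@(0,0) a6@(0,0) a7@(3,1) a8@(0,0) | pheromone: 36 0 14 0 0 0 / 0 0 0 0 0 0 / 0 0 0 0 0 0 / 0 26 0 0 0 0 / 0 0 0 0 0 0 / 0 0 0 0 0 0
t=6: a0@(3,1) a1@(0,2) a2@(0,0) a3@(3,1) a4@(0,2) a5@(0,0) a6@(0,0) a7@(3,1) a8@(0,0) | pheromone: 43 0 17 0 0 0 / 0 0 0 0 0 0 / 0 0 0 0 0 0 / 0 31 0 0 0 0 / 0 0 0 0 0 0 / 0 0 0 0 0 0
t=7: a0@(3,1) a1@(0,2) a2@(0,0) a3@(3,1) a4@(0,2) a5@(0,0) a6@(0,0) a7@(3,1) a8@(0,0) | pheromone: 50 0 20 0 0 0 / 0 0 0 0 0 0 / 0 0 0 0 0 0 / 0 36 0 0 0 0 / 0 0 0 0 0 0 / 0 0 0 0 0 0
t=8: a0@(3,1) a1@(0,2) a2@(0,0) a3@(3,1) a4@(0,2) a5@(0,0) a6@(0,0) a7@(3,1) a8@(0,0) | pheromone: 57 0 23 0 0 0 / 0 0 0 0 0 0 / 0 0 0 0 0 0 / 0 41 0 0 0 0 / 0 0 0 0 0 0 / 0 0 0 0 0 0

(0, 0)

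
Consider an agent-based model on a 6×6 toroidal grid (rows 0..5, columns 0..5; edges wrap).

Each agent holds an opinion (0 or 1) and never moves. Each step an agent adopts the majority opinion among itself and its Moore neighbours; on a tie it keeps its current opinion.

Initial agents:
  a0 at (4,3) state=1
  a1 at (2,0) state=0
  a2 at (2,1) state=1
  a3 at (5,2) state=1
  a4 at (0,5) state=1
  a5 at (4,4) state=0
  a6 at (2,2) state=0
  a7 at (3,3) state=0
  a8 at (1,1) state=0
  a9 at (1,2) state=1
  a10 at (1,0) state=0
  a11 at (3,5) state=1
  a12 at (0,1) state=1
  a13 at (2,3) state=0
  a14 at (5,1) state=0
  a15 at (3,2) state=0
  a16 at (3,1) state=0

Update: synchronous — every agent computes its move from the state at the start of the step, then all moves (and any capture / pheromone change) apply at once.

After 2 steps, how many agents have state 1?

4

t=1: a0@(4,3):0 a1@(2,0):0 a2@(2,1):0 a3@(5,2):1 a4@(0,5):1 a5@(4,4):0 a6@(2,2):0 a7@(3,3):0 a8@(1,1):0 a9@(1,2):1 a10@(1,0):0 a11@(3,5):0 a12@(0,1):1 a13@(2,3):0 a14@(5,1):1 a15@(3,2):0 a16@(3,1):0
t=2: a0@(4,3):0 a1@(2,0):0 a2@(2,1):0 a3@(5,2):1 a4@(0,5):1 a5@(4,4):0 a6@(2,2):0 a7@(3,3):0 a8@(1,1):0 a9@(1,2):0 a10@(1,0):0 a11@(3,5):0 a12@(0,1):1 a13@(2,3):0 a14@(5,1):1 a15@(3,2):0 a16@(3,1):0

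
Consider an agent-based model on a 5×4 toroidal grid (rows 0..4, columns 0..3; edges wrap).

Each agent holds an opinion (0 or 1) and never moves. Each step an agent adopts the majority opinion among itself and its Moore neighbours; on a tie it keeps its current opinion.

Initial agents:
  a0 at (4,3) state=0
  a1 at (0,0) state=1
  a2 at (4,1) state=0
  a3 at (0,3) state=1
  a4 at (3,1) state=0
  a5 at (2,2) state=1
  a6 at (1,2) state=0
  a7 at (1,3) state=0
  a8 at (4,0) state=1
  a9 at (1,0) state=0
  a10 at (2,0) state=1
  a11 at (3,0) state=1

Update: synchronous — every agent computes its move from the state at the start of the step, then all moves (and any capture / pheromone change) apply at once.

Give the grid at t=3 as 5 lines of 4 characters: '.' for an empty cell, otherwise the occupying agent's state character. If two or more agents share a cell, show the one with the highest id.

t=1: a0@(4,3):1 a1@(0,0):0 a2@(4,1):1 a3@(0,3):0 a4@(3,1):1 a5@(2,2):0 a6@(1,2):0 a7@(1,3):1 a8@(4,0):1 a9@(1,0):1 a10@(2,0):0 a11@(3,0):1
t=2: a0@(4,3):1 a1@(0,0):1 a2@(4,1):1 a3@(0,3):1 a4@(3,1):1 a5@(2,2):0 a6@(1,2):0 a7@(1,3):0 a8@(4,0):1 a9@(1,0):0 a10@(2,0):1 a11@(3,0):1
t=3: a0@(4,3):1 a1@(0,0):1 a2@(4,1):1 a3@(0,3):1 a4@(3,1):1 a5@(2,2):0 a6@(1,2):0 a7@(1,3):0 a8@(4,0):1 a9@(1,0):1 a10@(2,0):1 a11@(3,0):1

1..1
1.00
1.0.
11..
11.1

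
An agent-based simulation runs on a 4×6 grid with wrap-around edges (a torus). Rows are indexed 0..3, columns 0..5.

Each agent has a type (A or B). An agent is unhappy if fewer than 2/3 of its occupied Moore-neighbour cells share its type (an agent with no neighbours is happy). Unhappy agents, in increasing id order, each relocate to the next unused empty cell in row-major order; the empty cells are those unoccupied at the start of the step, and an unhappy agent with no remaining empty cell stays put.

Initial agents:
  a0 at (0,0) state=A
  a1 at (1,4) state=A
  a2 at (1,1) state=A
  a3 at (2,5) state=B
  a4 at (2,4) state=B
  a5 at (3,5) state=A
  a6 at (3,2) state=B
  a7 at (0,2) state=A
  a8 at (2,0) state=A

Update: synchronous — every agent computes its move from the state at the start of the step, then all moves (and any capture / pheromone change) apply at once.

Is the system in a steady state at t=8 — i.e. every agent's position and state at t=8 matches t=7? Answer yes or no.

no

t=1: a0@(0,0):A a1@(0,1):A a2@(1,1):A a3@(0,3):B a4@(0,4):B a5@(0,5):A a6@(1,0):B a7@(1,2):A a8@(2,0):A
t=2: a0@(0,0):A a1@(0,1):A a2@(1,1):A a3@(0,2):B a4@(1,3):B a5@(1,4):A a6@(1,5):B a7@(1,2):A a8@(2,1):A
t=3: a0@(0,0):A a1@(0,1):A a2@(1,1):A a3@(0,3):B a4@(0,4):B a5@(0,5):A a6@(1,0):B a7@(2,0):A a8@(2,1):A
t=4: a0@(0,0):A a1@(0,1):A a2@(1,1):A a3@(0,3):B a4@(0,2):B a5@(1,2):A a6@(1,3):B a7@(2,0):A a8@(2,1):A
t=5: a0@(0,0):A a1@(0,1):A a2@(1,1):A a3@(0,3):B a4@(0,4):B a5@(0,5):A a6@(1,3):B a7@(2,0):A a8@(2,1):A
t=6: a0@(0,0):A a1@(0,1):A a2@(1,1):A a3@(0,3):B a4@(0,4):B a5@(0,2):A a6@(1,3):B a7@(2,0):A a8@(2,1):A
t=7: a0@(0,0):A a1@(0,1):A a2@(1,1):A a3@(0,3):B a4@(0,4):B a5@(0,5):A a6@(1,3):B a7@(2,0):A a8@(2,1):A
t=8: a0@(0,0):A a1@(0,1):A a2@(1,1):A a3@(0,3):B a4@(0,4):B a5@(0,2):A a6@(1,3):B a7@(2,0):A a8@(2,1):A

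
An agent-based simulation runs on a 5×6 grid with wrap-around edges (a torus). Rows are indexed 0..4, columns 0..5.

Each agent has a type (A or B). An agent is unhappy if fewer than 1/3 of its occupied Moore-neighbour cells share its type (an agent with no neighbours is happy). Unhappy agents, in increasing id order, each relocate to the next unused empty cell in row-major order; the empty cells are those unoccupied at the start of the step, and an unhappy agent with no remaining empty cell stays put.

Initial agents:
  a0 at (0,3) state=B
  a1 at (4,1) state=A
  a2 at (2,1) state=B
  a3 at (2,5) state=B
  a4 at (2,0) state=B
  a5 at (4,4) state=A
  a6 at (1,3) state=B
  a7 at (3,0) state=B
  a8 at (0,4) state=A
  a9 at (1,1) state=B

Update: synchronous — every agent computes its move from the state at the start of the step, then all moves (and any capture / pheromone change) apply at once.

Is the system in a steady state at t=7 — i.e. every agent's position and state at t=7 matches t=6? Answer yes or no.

no

t=1: a0@(0,3):B a1@(0,0):A a2@(2,1):B a3@(2,5):B a4@(2,0):B a5@(4,4):A a6@(1,3):B a7@(3,0):B a8@(0,4):A a9@(1,1):B
t=2: a0@(0,3):B a1@(0,1):A a2@(2,1):B a3@(2,5):B a4@(2,0):B a5@(4,4):A a6@(1,3):B a7@(3,0):B a8@(0,4):A a9@(1,1):B
t=3: a0@(0,3):B a1@(0,0):A a2@(2,1):B a3@(2,5):B a4@(2,0):B a5@(4,4):A a6@(1,3):B a7@(3,0):B a8@(0,4):A a9@(1,1):B
t=4: a0@(0,3):B a1@(0,1):A a2@(2,1):B a3@(2,5):B a4@(2,0):B a5@(4,4):A a6@(1,3):B a7@(3,0):B a8@(0,4):A a9@(1,1):B
t=5: a0@(0,3):B a1@(0,0):A a2@(2,1):B a3@(2,5):B a4@(2,0):B a5@(4,4):A a6@(1,3):B a7@(3,0):B a8@(0,4):A a9@(1,1):B
t=6: a0@(0,3):B a1@(0,1):A a2@(2,1):B a3@(2,5):B a4@(2,0):B a5@(4,4):A a6@(1,3):B a7@(3,0):B a8@(0,4):A a9@(1,1):B
t=7: a0@(0,3):B a1@(0,0):A a2@(2,1):B a3@(2,5):B a4@(2,0):B a5@(4,4):A a6@(1,3):B a7@(3,0):B a8@(0,4):A a9@(1,1):B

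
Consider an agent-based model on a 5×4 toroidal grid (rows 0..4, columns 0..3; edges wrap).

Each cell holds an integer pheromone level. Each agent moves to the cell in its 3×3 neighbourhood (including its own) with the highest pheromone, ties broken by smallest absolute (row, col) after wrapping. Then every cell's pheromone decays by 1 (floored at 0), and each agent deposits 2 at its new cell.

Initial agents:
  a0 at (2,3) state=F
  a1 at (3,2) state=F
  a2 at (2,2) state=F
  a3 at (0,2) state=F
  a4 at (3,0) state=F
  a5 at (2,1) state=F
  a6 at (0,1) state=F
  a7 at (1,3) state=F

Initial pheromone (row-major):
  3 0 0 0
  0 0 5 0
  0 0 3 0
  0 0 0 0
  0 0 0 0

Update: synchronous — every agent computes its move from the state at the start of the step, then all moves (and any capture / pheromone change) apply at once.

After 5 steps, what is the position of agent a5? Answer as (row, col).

t=1: a0@(1,2) a1@(2,2) a2@(1,2) a3@(1,2) a4@(2,0) a5@(1,2) a6@(1,2) a7@(1,2) | pheromone: 2 0 0 0 / 0 0 16 0 / 2 0 4 0 / 0 0 0 0 / 0 0 0 0
t=2: a0@(1,2) a1@(1,2) a2@(1,2) a3@(1,2) a4@(2,0) a5@(1,2) a6@(1,2) a7@(1,2) | pheromone: 1 0 0 0 / 0 0 29 0 / 3 0 3 0 / 0 0 0 0 / 0 0 0 0
t=3: a0@(1,2) a1@(1,2) a2@(1,2) a3@(1,2) a4@(2,0) a5@(1,2) a6@(1,2) a7@(1,2) | pheromone: 0 0 0 0 / 0 0 42 0 / 4 0 2 0 / 0 0 0 0 / 0 0 0 0
t=4: a0@(1,2) a1@(1,2) a2@(1,2) a3@(1,2) a4@(2,0) a5@(1,2) a6@(1,2) a7@(1,2) | pheromone: 0 0 0 0 / 0 0 55 0 / 5 0 1 0 / 0 0 0 0 / 0 0 0 0
t=5: a0@(1,2) a1@(1,2) a2@(1,2) a3@(1,2) a4@(2,0) a5@(1,2) a6@(1,2) a7@(1,2) | pheromone: 0 0 0 0 / 0 0 68 0 / 6 0 0 0 / 0 0 0 0 / 0 0 0 0

(1, 2)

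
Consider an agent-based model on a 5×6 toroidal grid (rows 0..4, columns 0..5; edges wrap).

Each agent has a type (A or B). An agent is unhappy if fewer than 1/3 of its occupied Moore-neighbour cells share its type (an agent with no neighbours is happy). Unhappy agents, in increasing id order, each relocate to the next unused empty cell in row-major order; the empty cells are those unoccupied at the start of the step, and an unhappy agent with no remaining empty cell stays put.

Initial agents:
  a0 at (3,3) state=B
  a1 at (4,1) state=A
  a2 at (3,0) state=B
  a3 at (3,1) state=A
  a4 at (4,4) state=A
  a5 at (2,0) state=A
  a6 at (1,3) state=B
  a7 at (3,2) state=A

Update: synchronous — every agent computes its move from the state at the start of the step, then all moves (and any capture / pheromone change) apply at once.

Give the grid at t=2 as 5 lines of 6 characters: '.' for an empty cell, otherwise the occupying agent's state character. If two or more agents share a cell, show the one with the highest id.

t=1: a0@(0,0):B a1@(4,1):A a2@(0,1):B a3@(3,1):A a4@(0,2):A a5@(2,0):A a6@(1,3):B a7@(3,2):A
t=2: a0@(0,0):B a1@(4,1):A a2@(0,1):B a3@(3,1):A a4@(0,2):A a5@(2,0):A a6@(0,3):B a7@(3,2):A

BBAB..
......
A.....
.AA...
.A....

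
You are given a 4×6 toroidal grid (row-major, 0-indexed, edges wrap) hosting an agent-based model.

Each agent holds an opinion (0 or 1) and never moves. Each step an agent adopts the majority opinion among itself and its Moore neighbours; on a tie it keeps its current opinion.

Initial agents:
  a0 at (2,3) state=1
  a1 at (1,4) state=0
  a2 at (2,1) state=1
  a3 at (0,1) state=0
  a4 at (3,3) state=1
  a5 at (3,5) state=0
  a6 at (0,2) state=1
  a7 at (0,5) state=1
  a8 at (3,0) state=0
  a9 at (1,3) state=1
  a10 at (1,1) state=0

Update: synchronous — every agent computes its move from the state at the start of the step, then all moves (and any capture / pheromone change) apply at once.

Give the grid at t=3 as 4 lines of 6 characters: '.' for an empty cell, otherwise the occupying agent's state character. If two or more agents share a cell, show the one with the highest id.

t=1: a0@(2,3):1 a1@(1,4):1 a2@(2,1):0 a3@(0,1):0 a4@(3,3):1 a5@(3,5):0 a6@(0,2):1 a7@(0,5):0 a8@(3,0):0 a9@(1,3):1 a10@(1,1):0
t=2: (unchanged — steady state)

.01..0
.0.11.
.0.1..
0..1.0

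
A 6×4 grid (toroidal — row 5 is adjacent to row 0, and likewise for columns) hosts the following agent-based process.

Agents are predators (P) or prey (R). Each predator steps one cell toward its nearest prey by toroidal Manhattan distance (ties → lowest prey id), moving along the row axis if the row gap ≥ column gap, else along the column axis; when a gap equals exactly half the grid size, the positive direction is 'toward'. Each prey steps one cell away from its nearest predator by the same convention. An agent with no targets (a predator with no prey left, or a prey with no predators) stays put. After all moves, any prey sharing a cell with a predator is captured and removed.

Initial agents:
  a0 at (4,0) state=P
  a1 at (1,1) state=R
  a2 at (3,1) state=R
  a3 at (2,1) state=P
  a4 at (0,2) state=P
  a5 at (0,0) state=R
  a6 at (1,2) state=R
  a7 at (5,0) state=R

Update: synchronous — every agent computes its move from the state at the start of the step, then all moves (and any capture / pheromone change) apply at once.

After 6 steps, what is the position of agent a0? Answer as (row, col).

(4, 0)

t=1: a0@(5,0):P a1@(0,1):R a2@(4,1):R a3@(1,1):P a4@(1,2):P a5@(1,0):R a6@(2,2):R a7@(0,0):R
t=2: a0@(0,0):P a1@(5,1):R a2@(3,1):R a3@(0,1):P a4@(2,2):P a5@(1,3):R a6@(3,2):R a7@(1,0):R
t=3: a0@(1,0):P a1@(4,1):R a2@(4,1):R a3@(5,1):P a4@(3,2):P a5@(2,3):R a6@(4,2):R a7@(2,0):R
t=4: a0@(2,0):P a1@(3,1):R a2@(3,1):R a3@(4,1):P a4@(4,2):P a5@(3,3):R a6@(5,2):R a7@(3,0):R
t=5: a0@(3,0):P a1@(2,1):R a2@(2,1):R a3@(3,1):P a4@(5,2):P a5@(4,3):R a6@(0,2):R a7@(4,0):R
t=6: a0@(4,0):P a1@(1,1):R a2@(1,1):R a3@(2,1):P a4@(0,2):P a5@(5,3):R a6@(1,2):R a7@(5,0):R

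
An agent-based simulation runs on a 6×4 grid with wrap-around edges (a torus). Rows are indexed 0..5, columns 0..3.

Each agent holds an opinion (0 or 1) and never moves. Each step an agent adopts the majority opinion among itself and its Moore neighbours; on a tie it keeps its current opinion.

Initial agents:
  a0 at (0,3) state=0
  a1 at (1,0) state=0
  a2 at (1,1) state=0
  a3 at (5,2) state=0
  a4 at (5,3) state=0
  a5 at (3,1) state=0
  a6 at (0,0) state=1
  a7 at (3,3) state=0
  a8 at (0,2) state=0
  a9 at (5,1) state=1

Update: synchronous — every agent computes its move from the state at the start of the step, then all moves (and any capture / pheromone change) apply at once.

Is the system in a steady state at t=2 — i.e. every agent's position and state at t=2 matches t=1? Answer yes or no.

no

t=1: a0@(0,3):0 a1@(1,0):0 a2@(1,1):0 a3@(5,2):0 a4@(5,3):0 a5@(3,1):0 a6@(0,0):0 a7@(3,3):0 a8@(0,2):0 a9@(5,1):1
t=2: a0@(0,3):0 a1@(1,0):0 a2@(1,1):0 a3@(5,2):0 a4@(5,3):0 a5@(3,1):0 a6@(0,0):0 a7@(3,3):0 a8@(0,2):0 a9@(5,1):0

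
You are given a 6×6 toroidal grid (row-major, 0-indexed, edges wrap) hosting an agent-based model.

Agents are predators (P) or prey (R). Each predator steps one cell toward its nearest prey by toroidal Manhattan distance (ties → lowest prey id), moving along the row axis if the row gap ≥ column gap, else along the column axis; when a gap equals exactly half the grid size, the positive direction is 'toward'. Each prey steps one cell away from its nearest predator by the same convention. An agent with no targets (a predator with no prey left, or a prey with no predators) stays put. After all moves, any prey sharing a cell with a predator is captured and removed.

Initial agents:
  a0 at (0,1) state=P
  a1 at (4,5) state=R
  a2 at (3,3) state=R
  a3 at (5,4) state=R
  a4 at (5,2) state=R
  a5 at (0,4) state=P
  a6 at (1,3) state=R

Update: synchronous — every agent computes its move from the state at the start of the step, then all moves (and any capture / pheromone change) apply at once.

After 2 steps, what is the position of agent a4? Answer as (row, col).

(3, 2)

t=1: a0@(5,1):P a1@(3,5):R a2@(2,3):R a3@(4,4):R a4@(4,2):R a5@(5,4):P a6@(2,3):R
t=2: a0@(4,1):P a1@(2,5):R a2@(1,3):R a3@(3,4):R a4@(3,2):R a5@(4,4):P a6@(1,3):R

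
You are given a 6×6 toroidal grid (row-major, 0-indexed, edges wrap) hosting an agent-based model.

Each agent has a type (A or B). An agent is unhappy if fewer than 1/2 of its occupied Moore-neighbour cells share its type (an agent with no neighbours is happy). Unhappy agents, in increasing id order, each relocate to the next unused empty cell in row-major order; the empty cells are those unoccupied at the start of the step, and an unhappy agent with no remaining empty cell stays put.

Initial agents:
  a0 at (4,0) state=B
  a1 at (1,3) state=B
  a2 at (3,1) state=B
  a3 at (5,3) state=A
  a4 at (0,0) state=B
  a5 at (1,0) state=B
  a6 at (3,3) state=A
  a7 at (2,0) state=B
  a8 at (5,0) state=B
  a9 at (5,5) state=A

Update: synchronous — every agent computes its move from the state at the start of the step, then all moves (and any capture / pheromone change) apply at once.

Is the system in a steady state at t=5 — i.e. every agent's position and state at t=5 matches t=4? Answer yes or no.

t=1: a0@(4,0):B a1@(1,3):B a2@(3,1):B a3@(5,3):A a4@(0,0):B a5@(1,0):B a6@(3,3):A a7@(2,0):B a8@(5,0):B a9@(0,1):A
t=2: a0@(4,0):B a1@(1,3):B a2@(3,1):B a3@(5,3):A a4@(0,0):B a5@(1,0):B a6@(3,3):A a7@(2,0):B a8@(5,0):B a9@(0,2):A
t=3: a0@(4,0):B a1@(0,1):B a2@(3,1):B a3@(5,3):A a4@(0,0):B a5@(1,0):B a6@(3,3):A a7@(2,0):B a8@(5,0):B a9@(0,2):A
t=4: (unchanged — steady state)

yes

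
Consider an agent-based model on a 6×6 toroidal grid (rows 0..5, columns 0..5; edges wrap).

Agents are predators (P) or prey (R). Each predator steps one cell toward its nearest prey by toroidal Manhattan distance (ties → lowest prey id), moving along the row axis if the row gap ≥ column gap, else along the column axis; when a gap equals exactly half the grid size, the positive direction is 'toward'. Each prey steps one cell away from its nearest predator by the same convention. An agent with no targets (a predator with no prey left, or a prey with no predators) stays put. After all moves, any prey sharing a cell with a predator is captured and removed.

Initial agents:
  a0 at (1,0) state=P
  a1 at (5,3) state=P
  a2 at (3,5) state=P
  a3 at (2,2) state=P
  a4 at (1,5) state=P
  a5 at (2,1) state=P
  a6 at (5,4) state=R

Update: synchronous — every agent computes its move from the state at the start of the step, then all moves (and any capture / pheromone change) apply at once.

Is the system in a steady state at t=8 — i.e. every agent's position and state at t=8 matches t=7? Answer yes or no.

t=1: a0@(0,0):P a1@(5,4):P a2@(4,5):P a3@(3,2):P a4@(0,5):P a5@(3,1):P a6@(5,5):R
t=2: a0@(5,0):P a1@(5,5):P a2@(5,5):P a3@(3,3):P a4@(5,5):P a5@(4,1):P
t=3: (unchanged — steady state)

yes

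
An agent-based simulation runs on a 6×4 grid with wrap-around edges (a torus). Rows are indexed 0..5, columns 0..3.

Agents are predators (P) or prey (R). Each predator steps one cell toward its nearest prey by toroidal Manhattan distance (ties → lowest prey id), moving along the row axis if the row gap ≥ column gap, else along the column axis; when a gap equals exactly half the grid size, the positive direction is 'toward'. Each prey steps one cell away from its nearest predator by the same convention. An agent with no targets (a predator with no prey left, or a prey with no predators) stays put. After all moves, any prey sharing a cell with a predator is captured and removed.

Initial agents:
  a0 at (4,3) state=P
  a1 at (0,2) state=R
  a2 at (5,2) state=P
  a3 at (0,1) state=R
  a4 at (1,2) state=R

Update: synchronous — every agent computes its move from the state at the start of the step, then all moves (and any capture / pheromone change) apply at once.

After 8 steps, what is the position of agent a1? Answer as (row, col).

t=1: a0@(5,3):P a1@(1,2):R a2@(0,2):P a3@(1,1):R a4@(2,2):R
t=2: a0@(0,3):P a1@(2,2):R a2@(1,2):P a3@(2,1):R a4@(3,2):R
t=3: a0@(1,3):P a1@(3,2):R a2@(2,2):P a3@(3,1):R a4@(4,2):R
t=4: a0@(2,3):P a1@(4,2):R a2@(3,2):P a3@(4,1):R a4@(5,2):R
t=5: a0@(3,3):P a1@(5,2):R a2@(4,2):P a3@(5,1):R a4@(0,2):R
t=6: a0@(4,3):P a1@(0,2):R a2@(5,2):P a3@(0,1):R a4@(1,2):R
t=7: a0@(5,3):P a1@(1,2):R a2@(0,2):P a3@(1,1):R a4@(2,2):R
t=8: a0@(0,3):P a1@(2,2):R a2@(1,2):P a3@(2,1):R a4@(3,2):R

(2, 2)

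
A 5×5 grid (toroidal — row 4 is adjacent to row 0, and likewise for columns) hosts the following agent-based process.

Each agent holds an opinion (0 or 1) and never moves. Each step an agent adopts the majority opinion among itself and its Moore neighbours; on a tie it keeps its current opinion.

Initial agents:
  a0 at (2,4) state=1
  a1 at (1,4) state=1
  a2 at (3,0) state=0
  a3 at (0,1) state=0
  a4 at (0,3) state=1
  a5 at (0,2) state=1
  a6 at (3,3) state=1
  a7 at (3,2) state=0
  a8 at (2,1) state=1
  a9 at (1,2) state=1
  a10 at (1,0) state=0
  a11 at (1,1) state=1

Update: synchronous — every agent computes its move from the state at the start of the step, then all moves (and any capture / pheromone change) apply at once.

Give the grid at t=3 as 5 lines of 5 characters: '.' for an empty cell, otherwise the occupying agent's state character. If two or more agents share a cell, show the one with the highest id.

.111.
111.1
.1..1
1.11.
.....

t=1: a0@(2,4):1 a1@(1,4):1 a2@(3,0):1 a3@(0,1):1 a4@(0,3):1 a5@(0,2):1 a6@(3,3):1 a7@(3,2):1 a8@(2,1):1 a9@(1,2):1 a10@(1,0):1 a11@(1,1):1
t=2: (unchanged — steady state)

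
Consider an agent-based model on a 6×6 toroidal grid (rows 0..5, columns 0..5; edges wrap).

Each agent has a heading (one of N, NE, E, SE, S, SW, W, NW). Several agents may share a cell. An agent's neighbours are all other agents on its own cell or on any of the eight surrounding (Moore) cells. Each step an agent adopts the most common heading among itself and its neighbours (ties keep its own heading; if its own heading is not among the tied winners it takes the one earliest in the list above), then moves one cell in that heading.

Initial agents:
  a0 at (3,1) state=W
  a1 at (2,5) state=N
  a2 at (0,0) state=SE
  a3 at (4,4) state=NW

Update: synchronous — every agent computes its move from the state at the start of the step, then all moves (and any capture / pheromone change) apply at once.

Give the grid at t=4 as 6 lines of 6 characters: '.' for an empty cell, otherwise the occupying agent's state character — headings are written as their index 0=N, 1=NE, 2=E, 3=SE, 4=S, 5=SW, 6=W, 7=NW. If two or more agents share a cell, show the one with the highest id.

7.....
......
......
...6..
....30
......

t=1: a0@(3,0):W a1@(1,5):N a2@(1,1):SE a3@(3,3):NW
t=2: a0@(3,5):W a1@(0,5):N a2@(2,2):SE a3@(2,2):NW
t=3: a0@(3,4):W a1@(5,5):N a2@(3,3):SE a3@(1,1):NW
t=4: a0@(3,3):W a1@(4,5):N a2@(4,4):SE a3@(0,0):NW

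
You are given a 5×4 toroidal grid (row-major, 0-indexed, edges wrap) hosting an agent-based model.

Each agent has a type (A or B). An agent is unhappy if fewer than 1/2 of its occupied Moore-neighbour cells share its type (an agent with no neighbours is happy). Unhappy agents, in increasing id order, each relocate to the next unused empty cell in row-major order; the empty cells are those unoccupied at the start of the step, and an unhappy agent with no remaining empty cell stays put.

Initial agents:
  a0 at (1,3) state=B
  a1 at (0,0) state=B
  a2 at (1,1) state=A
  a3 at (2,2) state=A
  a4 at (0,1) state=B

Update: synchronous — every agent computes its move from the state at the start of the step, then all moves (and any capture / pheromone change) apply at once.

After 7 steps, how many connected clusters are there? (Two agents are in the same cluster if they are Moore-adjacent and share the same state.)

t=1: a0@(1,3):B a1@(0,0):B a2@(0,2):A a3@(2,2):A a4@(0,1):B
t=2: a0@(0,3):B a1@(0,0):B a2@(1,0):A a3@(1,1):A a4@(0,1):B
t=3: a0@(0,3):B a1@(0,0):B a2@(0,2):A a3@(1,2):A a4@(1,3):B
t=4: a0@(0,3):B a1@(0,0):B a2@(0,1):A a3@(1,0):A a4@(1,3):B
t=5: a0@(0,3):B a1@(0,0):B a2@(0,1):A a3@(0,2):A a4@(1,3):B
t=6: a0@(0,3):B a1@(0,0):B a2@(0,1):A a3@(1,0):A a4@(1,3):B
t=7: a0@(0,3):B a1@(0,0):B a2@(0,1):A a3@(0,2):A a4@(1,3):B

2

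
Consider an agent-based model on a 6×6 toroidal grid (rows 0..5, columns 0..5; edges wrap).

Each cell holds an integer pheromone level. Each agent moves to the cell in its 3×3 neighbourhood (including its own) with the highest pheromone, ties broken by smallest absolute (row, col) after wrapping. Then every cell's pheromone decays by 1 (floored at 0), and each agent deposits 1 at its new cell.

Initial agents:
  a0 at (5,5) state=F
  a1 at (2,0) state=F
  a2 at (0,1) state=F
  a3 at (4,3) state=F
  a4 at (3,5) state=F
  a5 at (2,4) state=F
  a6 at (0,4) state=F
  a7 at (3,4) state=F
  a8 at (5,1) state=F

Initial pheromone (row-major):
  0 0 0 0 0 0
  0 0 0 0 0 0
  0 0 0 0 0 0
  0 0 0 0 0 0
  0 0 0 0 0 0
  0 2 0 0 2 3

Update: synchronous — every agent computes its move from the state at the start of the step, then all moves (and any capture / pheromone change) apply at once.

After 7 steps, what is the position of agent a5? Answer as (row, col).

(1, 3)

t=1: a0@(5,5) a1@(1,0) a2@(5,1) a3@(5,4) a4@(2,0) a5@(1,3) a6@(5,5) a7@(2,3) a8@(5,1) | pheromone: 0 0 0 0 0 0 / 1 0 0 1 0 0 / 1 0 0 1 0 0 / 0 0 0 0 0 0 / 0 0 0 0 0 0 / 0 3 0 0 2 4
t=2: a0@(5,5) a1@(1,0) a2@(5,1) a3@(5,5) a4@(1,0) a5@(1,3) a6@(5,5) a7@(1,3) a8@(5,1) | pheromone: 0 0 0 0 0 0 / 2 0 0 2 0 0 / 0 0 0 0 0 0 / 0 0 0 0 0 0 / 0 0 0 0 0 0 / 0 4 0 0 1 6
t=3: a0@(5,5) a1@(1,0) a2@(5,1) a3@(5,5) a4@(1,0) a5@(1,3) a6@(5,5) a7@(1,3) a8@(5,1) | pheromone: 0 0 0 0 0 0 / 3 0 0 3 0 0 / 0 0 0 0 0 0 / 0 0 0 0 0 0 / 0 0 0 0 0 0 / 0 5 0 0 0 8
t=4: a0@(5,5) a1@(1,0) a2@(5,1) a3@(5,5) a4@(1,0) a5@(1,3) a6@(5,5) a7@(1,3) a8@(5,1) | pheromone: 0 0 0 0 0 0 / 4 0 0 4 0 0 / 0 0 0 0 0 0 / 0 0 0 0 0 0 / 0 0 0 0 0 0 / 0 6 0 0 0 10
t=5: a0@(5,5) a1@(1,0) a2@(5,1) a3@(5,5) a4@(1,0) a5@(1,3) a6@(5,5) a7@(1,3) a8@(5,1) | pheromone: 0 0 0 0 0 0 / 5 0 0 5 0 0 / 0 0 0 0 0 0 / 0 0 0 0 0 0 / 0 0 0 0 0 0 / 0 7 0 0 0 12
t=6: a0@(5,5) a1@(1,0) a2@(5,1) a3@(5,5) a4@(1,0) a5@(1,3) a6@(5,5) a7@(1,3) a8@(5,1) | pheromone: 0 0 0 0 0 0 / 6 0 0 6 0 0 / 0 0 0 0 0 0 / 0 0 0 0 0 0 / 0 0 0 0 0 0 / 0 8 0 0 0 14
t=7: a0@(5,5) a1@(1,0) a2@(5,1) a3@(5,5) a4@(1,0) a5@(1,3) a6@(5,5) a7@(1,3) a8@(5,1) | pheromone: 0 0 0 0 0 0 / 7 0 0 7 0 0 / 0 0 0 0 0 0 / 0 0 0 0 0 0 / 0 0 0 0 0 0 / 0 9 0 0 0 16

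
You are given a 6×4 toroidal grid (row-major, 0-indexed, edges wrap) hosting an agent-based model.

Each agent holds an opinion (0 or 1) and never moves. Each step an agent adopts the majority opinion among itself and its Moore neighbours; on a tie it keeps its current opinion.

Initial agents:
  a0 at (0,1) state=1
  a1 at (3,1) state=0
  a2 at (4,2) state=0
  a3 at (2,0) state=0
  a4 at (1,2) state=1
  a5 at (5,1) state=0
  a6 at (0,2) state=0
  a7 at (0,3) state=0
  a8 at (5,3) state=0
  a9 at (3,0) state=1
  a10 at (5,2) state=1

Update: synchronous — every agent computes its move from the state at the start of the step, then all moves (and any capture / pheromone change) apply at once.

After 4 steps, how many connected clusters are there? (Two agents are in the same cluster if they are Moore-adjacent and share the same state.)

t=1: a0@(0,1):1 a1@(3,1):0 a2@(4,2):0 a3@(2,0):0 a4@(1,2):1 a5@(5,1):0 a6@(0,2):0 a7@(0,3):0 a8@(5,3):0 a9@(3,0):0 a10@(5,2):0
t=2: a0@(0,1):0 a1@(3,1):0 a2@(4,2):0 a3@(2,0):0 a4@(1,2):1 a5@(5,1):0 a6@(0,2):0 a7@(0,3):0 a8@(5,3):0 a9@(3,0):0 a10@(5,2):0
t=3: a0@(0,1):0 a1@(3,1):0 a2@(4,2):0 a3@(2,0):0 a4@(1,2):0 a5@(5,1):0 a6@(0,2):0 a7@(0,3):0 a8@(5,3):0 a9@(3,0):0 a10@(5,2):0
t=4: (unchanged — steady state)

1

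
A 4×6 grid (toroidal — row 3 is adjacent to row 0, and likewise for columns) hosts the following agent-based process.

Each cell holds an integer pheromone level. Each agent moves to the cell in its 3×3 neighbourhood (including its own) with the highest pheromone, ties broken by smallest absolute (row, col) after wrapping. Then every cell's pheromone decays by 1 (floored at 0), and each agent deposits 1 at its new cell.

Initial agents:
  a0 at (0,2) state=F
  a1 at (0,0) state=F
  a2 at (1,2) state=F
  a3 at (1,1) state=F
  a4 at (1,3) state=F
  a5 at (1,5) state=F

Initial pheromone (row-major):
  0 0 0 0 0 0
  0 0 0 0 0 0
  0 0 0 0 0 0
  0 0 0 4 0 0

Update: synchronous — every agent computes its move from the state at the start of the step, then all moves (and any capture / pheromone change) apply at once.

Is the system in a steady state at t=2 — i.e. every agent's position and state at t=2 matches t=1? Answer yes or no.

t=1: a0@(3,3) a1@(0,0) a2@(0,1) a3@(0,0) a4@(0,2) a5@(0,0) | pheromone: 3 1 1 0 0 0 / 0 0 0 0 0 0 / 0 0 0 0 0 0 / 0 0 0 4 0 0
t=2: a0@(3,3) a1@(0,0) a2@(0,0) a3@(0,0) a4@(3,3) a5@(0,0) | pheromone: 6 0 0 0 0 0 / 0 0 0 0 0 0 / 0 0 0 0 0 0 / 0 0 0 5 0 0

no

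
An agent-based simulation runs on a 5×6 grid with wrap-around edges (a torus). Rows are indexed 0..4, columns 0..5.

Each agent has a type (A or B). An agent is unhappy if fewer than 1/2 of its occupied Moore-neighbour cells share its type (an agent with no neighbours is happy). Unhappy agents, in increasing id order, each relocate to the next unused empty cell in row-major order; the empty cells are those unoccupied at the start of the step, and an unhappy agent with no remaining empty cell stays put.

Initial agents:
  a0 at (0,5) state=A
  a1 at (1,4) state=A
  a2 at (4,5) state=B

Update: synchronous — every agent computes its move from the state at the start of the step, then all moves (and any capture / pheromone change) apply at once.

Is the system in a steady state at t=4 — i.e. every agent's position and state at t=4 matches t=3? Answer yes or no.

yes

t=1: a0@(0,5):A a1@(1,4):A a2@(0,0):B
t=2: a0@(0,5):A a1@(1,4):A a2@(0,1):B
t=3: (unchanged — steady state)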